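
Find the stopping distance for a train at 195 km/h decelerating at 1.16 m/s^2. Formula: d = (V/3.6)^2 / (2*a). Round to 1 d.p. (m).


Convert speed: V = 195 / 3.6 = 54.1667 m/s
V^2 = 2934.0278
d = 2934.0278 / (2 * 1.16)
d = 2934.0278 / 2.32
d = 1264.7 m

1264.7


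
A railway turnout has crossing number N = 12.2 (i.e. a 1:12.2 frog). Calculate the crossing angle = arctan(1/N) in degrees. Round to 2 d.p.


1/N = 1/12.2 = 0.081967
angle = arctan(0.081967) = 0.081784 rad
angle = 0.081784 * 180/pi = 4.69 degrees

4.69


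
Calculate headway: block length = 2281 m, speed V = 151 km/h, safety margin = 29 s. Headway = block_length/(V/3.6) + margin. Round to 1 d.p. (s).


V = 151 / 3.6 = 41.9444 m/s
Block traversal time = 2281 / 41.9444 = 54.3815 s
Headway = 54.3815 + 29
Headway = 83.4 s

83.4


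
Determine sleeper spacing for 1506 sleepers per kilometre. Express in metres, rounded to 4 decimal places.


Spacing = 1000 m / number of sleepers
Spacing = 1000 / 1506
Spacing = 0.6640 m

0.6640


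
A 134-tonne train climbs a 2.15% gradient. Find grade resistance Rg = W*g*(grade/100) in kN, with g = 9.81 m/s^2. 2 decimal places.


Rg = W * 9.81 * grade / 100
Rg = 134 * 9.81 * 2.15 / 100
Rg = 1314.54 * 0.0215
Rg = 28.26 kN

28.26


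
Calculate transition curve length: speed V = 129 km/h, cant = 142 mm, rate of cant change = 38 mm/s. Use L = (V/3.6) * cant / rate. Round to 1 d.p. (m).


Convert speed: V = 129 / 3.6 = 35.8333 m/s
L = 35.8333 * 142 / 38
L = 5088.3333 / 38
L = 133.9 m

133.9


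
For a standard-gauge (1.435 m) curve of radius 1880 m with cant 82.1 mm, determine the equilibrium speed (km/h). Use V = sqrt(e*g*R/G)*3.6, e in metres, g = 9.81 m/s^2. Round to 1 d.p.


Convert cant: e = 82.1 mm = 0.0821 m
V_ms = sqrt(0.0821 * 9.81 * 1880 / 1.435)
V_ms = sqrt(1055.159498) = 32.4832 m/s
V = 32.4832 * 3.6 = 116.9 km/h

116.9


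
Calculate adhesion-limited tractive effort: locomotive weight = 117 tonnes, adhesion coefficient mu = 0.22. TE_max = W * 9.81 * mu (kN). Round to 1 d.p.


TE_max = W * g * mu
TE_max = 117 * 9.81 * 0.22
TE_max = 1147.77 * 0.22
TE_max = 252.5 kN

252.5


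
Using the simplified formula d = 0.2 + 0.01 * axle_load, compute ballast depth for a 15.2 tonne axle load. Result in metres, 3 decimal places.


d = 0.2 + 0.01 * 15.2
d = 0.2 + 0.152
d = 0.352 m

0.352


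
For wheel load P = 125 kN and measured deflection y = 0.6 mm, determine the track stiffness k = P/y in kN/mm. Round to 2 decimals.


Track stiffness k = P / y
k = 125 / 0.6
k = 208.33 kN/mm

208.33


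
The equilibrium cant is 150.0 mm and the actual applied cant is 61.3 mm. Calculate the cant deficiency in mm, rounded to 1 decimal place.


Cant deficiency = equilibrium cant - actual cant
CD = 150.0 - 61.3
CD = 88.7 mm

88.7


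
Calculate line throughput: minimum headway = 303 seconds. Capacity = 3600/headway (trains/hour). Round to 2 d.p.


Capacity = 3600 / headway
Capacity = 3600 / 303
Capacity = 11.88 trains/hour

11.88


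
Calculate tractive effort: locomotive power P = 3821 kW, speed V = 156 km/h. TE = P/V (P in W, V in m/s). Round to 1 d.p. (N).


Convert: P = 3821 kW = 3821000 W
V = 156 / 3.6 = 43.3333 m/s
TE = 3821000 / 43.3333
TE = 88176.9 N

88176.9


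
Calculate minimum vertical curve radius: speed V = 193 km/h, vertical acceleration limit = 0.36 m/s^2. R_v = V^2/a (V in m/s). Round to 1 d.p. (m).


Convert speed: V = 193 / 3.6 = 53.6111 m/s
V^2 = 2874.1512 m^2/s^2
R_v = 2874.1512 / 0.36
R_v = 7983.8 m

7983.8


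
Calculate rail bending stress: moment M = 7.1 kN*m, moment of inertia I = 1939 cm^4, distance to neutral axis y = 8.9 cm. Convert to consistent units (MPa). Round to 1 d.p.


Convert units:
M = 7.1 kN*m = 7100000 N*mm
y = 8.9 cm = 89 mm
I = 1939 cm^4 = 19390000 mm^4
sigma = 7100000 * 89 / 19390000
sigma = 32.6 MPa

32.6


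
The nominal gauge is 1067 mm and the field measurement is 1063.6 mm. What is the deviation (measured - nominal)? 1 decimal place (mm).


Deviation = measured - nominal
Deviation = 1063.6 - 1067
Deviation = -3.4 mm

-3.4


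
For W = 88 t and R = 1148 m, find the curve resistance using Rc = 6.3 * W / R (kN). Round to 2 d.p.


Rc = 6.3 * W / R
Rc = 6.3 * 88 / 1148
Rc = 554.4 / 1148
Rc = 0.48 kN

0.48


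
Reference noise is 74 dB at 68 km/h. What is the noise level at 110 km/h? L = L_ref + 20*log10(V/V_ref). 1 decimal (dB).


V/V_ref = 110 / 68 = 1.617647
log10(1.617647) = 0.208884
20 * 0.208884 = 4.1777
L = 74 + 4.1777 = 78.2 dB

78.2


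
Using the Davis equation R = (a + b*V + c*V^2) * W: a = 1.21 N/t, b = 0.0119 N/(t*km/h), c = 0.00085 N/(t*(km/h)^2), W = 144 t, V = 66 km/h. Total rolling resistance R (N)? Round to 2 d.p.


b*V = 0.0119 * 66 = 0.7854
c*V^2 = 0.00085 * 4356 = 3.7026
R_per_t = 1.21 + 0.7854 + 3.7026 = 5.698 N/t
R_total = 5.698 * 144 = 820.51 N

820.51


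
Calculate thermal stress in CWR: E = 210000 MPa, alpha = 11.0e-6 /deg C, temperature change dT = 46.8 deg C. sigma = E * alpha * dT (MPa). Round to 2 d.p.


sigma = E * alpha * dT
sigma = 210000 * 11.0e-6 * 46.8
sigma = 2.31 * 46.8
sigma = 108.11 MPa

108.11


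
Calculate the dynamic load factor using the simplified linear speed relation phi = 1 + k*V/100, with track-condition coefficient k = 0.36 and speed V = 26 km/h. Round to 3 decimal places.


phi = 1 + k * V / 100
phi = 1 + 0.36 * 26 / 100
phi = 1 + 0.0936
phi = 1.094

1.094


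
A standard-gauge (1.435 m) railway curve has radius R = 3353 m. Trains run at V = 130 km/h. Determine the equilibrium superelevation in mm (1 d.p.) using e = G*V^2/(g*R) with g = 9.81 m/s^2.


Convert speed: V = 130 / 3.6 = 36.1111 m/s
Apply formula: e = 1.435 * 36.1111^2 / (9.81 * 3353)
e = 1.435 * 1304.0123 / 32892.93
e = 0.056889 m = 56.9 mm

56.9


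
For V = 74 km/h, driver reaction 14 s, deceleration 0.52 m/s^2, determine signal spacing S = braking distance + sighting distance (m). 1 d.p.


V = 74 / 3.6 = 20.5556 m/s
Braking distance = 20.5556^2 / (2*0.52) = 406.2797 m
Sighting distance = 20.5556 * 14 = 287.7778 m
S = 406.2797 + 287.7778 = 694.1 m

694.1


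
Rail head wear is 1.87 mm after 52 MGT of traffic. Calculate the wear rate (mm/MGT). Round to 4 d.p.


Wear rate = total wear / cumulative tonnage
Rate = 1.87 / 52
Rate = 0.0360 mm/MGT

0.0360


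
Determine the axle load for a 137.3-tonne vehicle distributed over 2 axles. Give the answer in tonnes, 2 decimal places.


Load per axle = total weight / number of axles
Load = 137.3 / 2
Load = 68.65 tonnes

68.65


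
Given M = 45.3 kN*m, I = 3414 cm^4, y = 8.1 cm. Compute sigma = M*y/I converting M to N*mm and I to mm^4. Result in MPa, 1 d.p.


Convert units:
M = 45.3 kN*m = 45300000 N*mm
y = 8.1 cm = 81 mm
I = 3414 cm^4 = 34140000 mm^4
sigma = 45300000 * 81 / 34140000
sigma = 107.5 MPa

107.5


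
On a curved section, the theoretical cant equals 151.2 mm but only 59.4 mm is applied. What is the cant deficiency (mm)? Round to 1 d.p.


Cant deficiency = equilibrium cant - actual cant
CD = 151.2 - 59.4
CD = 91.8 mm

91.8


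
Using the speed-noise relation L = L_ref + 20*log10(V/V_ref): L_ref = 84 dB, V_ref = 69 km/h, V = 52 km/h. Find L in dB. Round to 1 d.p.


V/V_ref = 52 / 69 = 0.753623
log10(0.753623) = -0.122846
20 * -0.122846 = -2.4569
L = 84 + -2.4569 = 81.5 dB

81.5


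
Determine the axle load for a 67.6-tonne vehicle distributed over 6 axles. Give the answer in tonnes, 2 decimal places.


Load per axle = total weight / number of axles
Load = 67.6 / 6
Load = 11.27 tonnes

11.27


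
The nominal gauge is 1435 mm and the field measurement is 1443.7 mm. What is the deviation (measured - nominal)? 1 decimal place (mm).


Deviation = measured - nominal
Deviation = 1443.7 - 1435
Deviation = 8.7 mm

8.7


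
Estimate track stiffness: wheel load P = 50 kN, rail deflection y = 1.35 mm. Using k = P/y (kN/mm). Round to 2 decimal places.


Track stiffness k = P / y
k = 50 / 1.35
k = 37.04 kN/mm

37.04


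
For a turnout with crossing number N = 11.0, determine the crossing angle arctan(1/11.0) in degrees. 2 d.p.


1/N = 1/11.0 = 0.090909
angle = arctan(0.090909) = 0.09066 rad
angle = 0.09066 * 180/pi = 5.19 degrees

5.19


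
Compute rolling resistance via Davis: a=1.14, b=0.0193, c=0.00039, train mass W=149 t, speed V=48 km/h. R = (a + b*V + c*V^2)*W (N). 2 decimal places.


b*V = 0.0193 * 48 = 0.9264
c*V^2 = 0.00039 * 2304 = 0.89856
R_per_t = 1.14 + 0.9264 + 0.89856 = 2.96496 N/t
R_total = 2.96496 * 149 = 441.78 N

441.78


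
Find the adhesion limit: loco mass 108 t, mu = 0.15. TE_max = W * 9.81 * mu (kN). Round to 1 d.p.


TE_max = W * g * mu
TE_max = 108 * 9.81 * 0.15
TE_max = 1059.48 * 0.15
TE_max = 158.9 kN

158.9


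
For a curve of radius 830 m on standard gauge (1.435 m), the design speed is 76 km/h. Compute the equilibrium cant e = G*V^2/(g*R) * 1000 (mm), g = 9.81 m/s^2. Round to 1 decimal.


Convert speed: V = 76 / 3.6 = 21.1111 m/s
Apply formula: e = 1.435 * 21.1111^2 / (9.81 * 830)
e = 1.435 * 445.679 / 8142.3
e = 0.078547 m = 78.5 mm

78.5


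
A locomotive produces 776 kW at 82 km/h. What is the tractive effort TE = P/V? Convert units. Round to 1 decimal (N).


Convert: P = 776 kW = 776000 W
V = 82 / 3.6 = 22.7778 m/s
TE = 776000 / 22.7778
TE = 34068.3 N

34068.3


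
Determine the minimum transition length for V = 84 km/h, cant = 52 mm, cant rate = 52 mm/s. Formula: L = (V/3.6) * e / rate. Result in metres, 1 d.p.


Convert speed: V = 84 / 3.6 = 23.3333 m/s
L = 23.3333 * 52 / 52
L = 1213.3333 / 52
L = 23.3 m

23.3


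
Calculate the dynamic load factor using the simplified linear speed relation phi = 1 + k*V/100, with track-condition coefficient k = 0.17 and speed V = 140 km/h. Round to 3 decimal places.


phi = 1 + k * V / 100
phi = 1 + 0.17 * 140 / 100
phi = 1 + 0.238
phi = 1.238

1.238


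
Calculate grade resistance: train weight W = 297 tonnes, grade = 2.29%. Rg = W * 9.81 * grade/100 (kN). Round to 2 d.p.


Rg = W * 9.81 * grade / 100
Rg = 297 * 9.81 * 2.29 / 100
Rg = 2913.57 * 0.0229
Rg = 66.72 kN

66.72


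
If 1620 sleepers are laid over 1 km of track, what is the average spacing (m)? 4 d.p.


Spacing = 1000 m / number of sleepers
Spacing = 1000 / 1620
Spacing = 0.6173 m

0.6173


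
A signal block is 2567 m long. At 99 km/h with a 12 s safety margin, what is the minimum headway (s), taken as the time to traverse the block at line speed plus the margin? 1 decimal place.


V = 99 / 3.6 = 27.5 m/s
Block traversal time = 2567 / 27.5 = 93.3455 s
Headway = 93.3455 + 12
Headway = 105.3 s

105.3


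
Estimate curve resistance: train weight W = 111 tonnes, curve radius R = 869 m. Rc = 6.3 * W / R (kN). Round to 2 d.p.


Rc = 6.3 * W / R
Rc = 6.3 * 111 / 869
Rc = 699.3 / 869
Rc = 0.80 kN

0.80


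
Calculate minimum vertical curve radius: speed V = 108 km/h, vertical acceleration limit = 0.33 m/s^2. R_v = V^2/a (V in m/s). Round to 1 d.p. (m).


Convert speed: V = 108 / 3.6 = 30.0 m/s
V^2 = 900.0 m^2/s^2
R_v = 900.0 / 0.33
R_v = 2727.3 m

2727.3


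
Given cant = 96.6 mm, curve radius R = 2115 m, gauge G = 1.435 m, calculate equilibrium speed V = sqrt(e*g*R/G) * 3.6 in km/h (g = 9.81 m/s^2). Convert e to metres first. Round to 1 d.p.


Convert cant: e = 96.6 mm = 0.0966 m
V_ms = sqrt(0.0966 * 9.81 * 2115 / 1.435)
V_ms = sqrt(1396.704732) = 37.3725 m/s
V = 37.3725 * 3.6 = 134.5 km/h

134.5


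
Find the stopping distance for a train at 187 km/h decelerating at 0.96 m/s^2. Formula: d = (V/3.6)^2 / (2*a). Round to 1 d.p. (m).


Convert speed: V = 187 / 3.6 = 51.9444 m/s
V^2 = 2698.2253
d = 2698.2253 / (2 * 0.96)
d = 2698.2253 / 1.92
d = 1405.3 m

1405.3


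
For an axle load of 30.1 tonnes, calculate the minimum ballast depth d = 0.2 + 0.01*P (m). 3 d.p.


d = 0.2 + 0.01 * 30.1
d = 0.2 + 0.301
d = 0.501 m

0.501


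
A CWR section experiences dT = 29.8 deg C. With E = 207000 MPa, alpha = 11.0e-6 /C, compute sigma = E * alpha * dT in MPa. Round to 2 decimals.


sigma = E * alpha * dT
sigma = 207000 * 11.0e-6 * 29.8
sigma = 2.277 * 29.8
sigma = 67.85 MPa

67.85


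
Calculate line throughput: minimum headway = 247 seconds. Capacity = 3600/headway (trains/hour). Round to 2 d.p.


Capacity = 3600 / headway
Capacity = 3600 / 247
Capacity = 14.57 trains/hour

14.57


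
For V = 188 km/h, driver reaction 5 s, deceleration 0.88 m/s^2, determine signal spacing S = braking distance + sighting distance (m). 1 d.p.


V = 188 / 3.6 = 52.2222 m/s
Braking distance = 52.2222^2 / (2*0.88) = 1549.523 m
Sighting distance = 52.2222 * 5 = 261.1111 m
S = 1549.523 + 261.1111 = 1810.6 m

1810.6


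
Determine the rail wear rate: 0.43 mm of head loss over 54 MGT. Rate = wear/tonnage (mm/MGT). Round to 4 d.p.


Wear rate = total wear / cumulative tonnage
Rate = 0.43 / 54
Rate = 0.0080 mm/MGT

0.0080


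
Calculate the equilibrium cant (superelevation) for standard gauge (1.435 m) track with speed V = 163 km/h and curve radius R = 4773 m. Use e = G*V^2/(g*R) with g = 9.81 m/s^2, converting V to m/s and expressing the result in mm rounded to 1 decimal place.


Convert speed: V = 163 / 3.6 = 45.2778 m/s
Apply formula: e = 1.435 * 45.2778^2 / (9.81 * 4773)
e = 1.435 * 2050.0772 / 46823.13
e = 0.062829 m = 62.8 mm

62.8


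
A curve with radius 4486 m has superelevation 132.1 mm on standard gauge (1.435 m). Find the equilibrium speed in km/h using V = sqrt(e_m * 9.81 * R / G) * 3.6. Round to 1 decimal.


Convert cant: e = 132.1 mm = 0.1321 m
V_ms = sqrt(0.1321 * 9.81 * 4486 / 1.435)
V_ms = sqrt(4051.158109) = 63.6487 m/s
V = 63.6487 * 3.6 = 229.1 km/h

229.1


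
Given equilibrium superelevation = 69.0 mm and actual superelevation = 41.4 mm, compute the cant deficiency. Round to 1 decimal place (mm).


Cant deficiency = equilibrium cant - actual cant
CD = 69.0 - 41.4
CD = 27.6 mm

27.6


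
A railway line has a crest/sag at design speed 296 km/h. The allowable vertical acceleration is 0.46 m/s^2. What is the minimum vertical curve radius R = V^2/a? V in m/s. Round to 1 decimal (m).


Convert speed: V = 296 / 3.6 = 82.2222 m/s
V^2 = 6760.4938 m^2/s^2
R_v = 6760.4938 / 0.46
R_v = 14696.7 m

14696.7


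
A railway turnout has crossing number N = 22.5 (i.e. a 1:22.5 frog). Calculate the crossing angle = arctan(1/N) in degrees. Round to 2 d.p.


1/N = 1/22.5 = 0.044444
angle = arctan(0.044444) = 0.044415 rad
angle = 0.044415 * 180/pi = 2.54 degrees

2.54


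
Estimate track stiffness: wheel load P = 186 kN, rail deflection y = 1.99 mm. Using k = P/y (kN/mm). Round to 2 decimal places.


Track stiffness k = P / y
k = 186 / 1.99
k = 93.47 kN/mm

93.47


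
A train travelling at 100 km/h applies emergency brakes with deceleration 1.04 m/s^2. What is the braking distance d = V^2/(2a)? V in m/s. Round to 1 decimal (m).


Convert speed: V = 100 / 3.6 = 27.7778 m/s
V^2 = 771.6049
d = 771.6049 / (2 * 1.04)
d = 771.6049 / 2.08
d = 371.0 m

371.0


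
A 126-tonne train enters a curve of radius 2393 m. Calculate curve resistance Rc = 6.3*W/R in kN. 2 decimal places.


Rc = 6.3 * W / R
Rc = 6.3 * 126 / 2393
Rc = 793.8 / 2393
Rc = 0.33 kN

0.33


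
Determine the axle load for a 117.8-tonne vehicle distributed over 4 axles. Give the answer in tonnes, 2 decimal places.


Load per axle = total weight / number of axles
Load = 117.8 / 4
Load = 29.45 tonnes

29.45


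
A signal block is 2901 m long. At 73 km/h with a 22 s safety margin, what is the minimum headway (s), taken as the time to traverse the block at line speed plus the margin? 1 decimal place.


V = 73 / 3.6 = 20.2778 m/s
Block traversal time = 2901 / 20.2778 = 143.063 s
Headway = 143.063 + 22
Headway = 165.1 s

165.1


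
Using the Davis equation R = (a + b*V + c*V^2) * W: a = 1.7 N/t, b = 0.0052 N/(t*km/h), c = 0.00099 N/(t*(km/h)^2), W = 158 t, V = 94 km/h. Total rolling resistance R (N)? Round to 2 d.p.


b*V = 0.0052 * 94 = 0.4888
c*V^2 = 0.00099 * 8836 = 8.74764
R_per_t = 1.7 + 0.4888 + 8.74764 = 10.93644 N/t
R_total = 10.93644 * 158 = 1727.96 N

1727.96


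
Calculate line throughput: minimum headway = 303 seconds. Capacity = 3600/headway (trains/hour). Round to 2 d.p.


Capacity = 3600 / headway
Capacity = 3600 / 303
Capacity = 11.88 trains/hour

11.88


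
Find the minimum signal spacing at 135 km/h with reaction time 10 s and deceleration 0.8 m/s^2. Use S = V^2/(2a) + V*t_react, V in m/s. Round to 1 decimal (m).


V = 135 / 3.6 = 37.5 m/s
Braking distance = 37.5^2 / (2*0.8) = 878.9062 m
Sighting distance = 37.5 * 10 = 375.0 m
S = 878.9062 + 375.0 = 1253.9 m

1253.9


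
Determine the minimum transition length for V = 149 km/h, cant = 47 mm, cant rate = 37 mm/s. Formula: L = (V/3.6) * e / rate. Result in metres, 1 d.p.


Convert speed: V = 149 / 3.6 = 41.3889 m/s
L = 41.3889 * 47 / 37
L = 1945.2778 / 37
L = 52.6 m

52.6


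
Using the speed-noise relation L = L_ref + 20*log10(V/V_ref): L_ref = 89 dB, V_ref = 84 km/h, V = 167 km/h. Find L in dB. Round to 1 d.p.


V/V_ref = 167 / 84 = 1.988095
log10(1.988095) = 0.298437
20 * 0.298437 = 5.9687
L = 89 + 5.9687 = 95.0 dB

95.0


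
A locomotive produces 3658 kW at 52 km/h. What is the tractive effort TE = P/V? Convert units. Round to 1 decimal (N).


Convert: P = 3658 kW = 3658000 W
V = 52 / 3.6 = 14.4444 m/s
TE = 3658000 / 14.4444
TE = 253246.2 N

253246.2


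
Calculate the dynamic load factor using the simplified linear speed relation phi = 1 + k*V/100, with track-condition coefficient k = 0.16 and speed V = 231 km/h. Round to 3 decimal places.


phi = 1 + k * V / 100
phi = 1 + 0.16 * 231 / 100
phi = 1 + 0.3696
phi = 1.370

1.370


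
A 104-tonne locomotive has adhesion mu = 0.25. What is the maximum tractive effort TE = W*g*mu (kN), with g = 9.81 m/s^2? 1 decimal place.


TE_max = W * g * mu
TE_max = 104 * 9.81 * 0.25
TE_max = 1020.24 * 0.25
TE_max = 255.1 kN

255.1


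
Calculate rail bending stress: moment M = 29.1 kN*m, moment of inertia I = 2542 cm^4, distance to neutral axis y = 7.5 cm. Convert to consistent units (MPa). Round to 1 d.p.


Convert units:
M = 29.1 kN*m = 29100000 N*mm
y = 7.5 cm = 75 mm
I = 2542 cm^4 = 25420000 mm^4
sigma = 29100000 * 75 / 25420000
sigma = 85.9 MPa

85.9


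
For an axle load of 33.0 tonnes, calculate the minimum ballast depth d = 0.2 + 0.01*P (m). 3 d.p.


d = 0.2 + 0.01 * 33.0
d = 0.2 + 0.33
d = 0.530 m

0.530


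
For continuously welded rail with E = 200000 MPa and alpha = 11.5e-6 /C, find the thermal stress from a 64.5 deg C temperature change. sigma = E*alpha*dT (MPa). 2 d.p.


sigma = E * alpha * dT
sigma = 200000 * 11.5e-6 * 64.5
sigma = 2.3 * 64.5
sigma = 148.35 MPa

148.35


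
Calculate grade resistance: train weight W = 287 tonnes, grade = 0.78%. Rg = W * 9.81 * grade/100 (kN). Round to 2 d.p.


Rg = W * 9.81 * grade / 100
Rg = 287 * 9.81 * 0.78 / 100
Rg = 2815.47 * 0.0078
Rg = 21.96 kN

21.96


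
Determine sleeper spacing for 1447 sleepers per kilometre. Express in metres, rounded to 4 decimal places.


Spacing = 1000 m / number of sleepers
Spacing = 1000 / 1447
Spacing = 0.6911 m

0.6911


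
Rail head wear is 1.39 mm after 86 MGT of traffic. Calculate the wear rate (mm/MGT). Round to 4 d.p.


Wear rate = total wear / cumulative tonnage
Rate = 1.39 / 86
Rate = 0.0162 mm/MGT

0.0162


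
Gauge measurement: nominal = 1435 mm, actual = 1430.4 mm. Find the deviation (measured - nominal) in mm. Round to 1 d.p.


Deviation = measured - nominal
Deviation = 1430.4 - 1435
Deviation = -4.6 mm

-4.6


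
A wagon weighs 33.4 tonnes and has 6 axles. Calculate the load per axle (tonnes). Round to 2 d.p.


Load per axle = total weight / number of axles
Load = 33.4 / 6
Load = 5.57 tonnes

5.57


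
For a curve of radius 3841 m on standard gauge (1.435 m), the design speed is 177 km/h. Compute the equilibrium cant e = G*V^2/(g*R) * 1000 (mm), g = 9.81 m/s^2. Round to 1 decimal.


Convert speed: V = 177 / 3.6 = 49.1667 m/s
Apply formula: e = 1.435 * 49.1667^2 / (9.81 * 3841)
e = 1.435 * 2417.3611 / 37680.21
e = 0.092062 m = 92.1 mm

92.1


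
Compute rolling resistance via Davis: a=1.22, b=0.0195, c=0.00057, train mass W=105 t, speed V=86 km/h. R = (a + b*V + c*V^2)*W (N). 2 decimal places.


b*V = 0.0195 * 86 = 1.677
c*V^2 = 0.00057 * 7396 = 4.21572
R_per_t = 1.22 + 1.677 + 4.21572 = 7.11272 N/t
R_total = 7.11272 * 105 = 746.84 N

746.84


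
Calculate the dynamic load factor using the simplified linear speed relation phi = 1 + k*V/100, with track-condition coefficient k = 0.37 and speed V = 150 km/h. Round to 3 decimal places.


phi = 1 + k * V / 100
phi = 1 + 0.37 * 150 / 100
phi = 1 + 0.555
phi = 1.555

1.555


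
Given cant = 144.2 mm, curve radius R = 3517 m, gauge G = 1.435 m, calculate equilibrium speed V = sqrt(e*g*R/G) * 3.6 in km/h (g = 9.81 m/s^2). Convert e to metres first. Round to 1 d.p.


Convert cant: e = 144.2 mm = 0.1442 m
V_ms = sqrt(0.1442 * 9.81 * 3517 / 1.435)
V_ms = sqrt(3467.007132) = 58.8813 m/s
V = 58.8813 * 3.6 = 212.0 km/h

212.0


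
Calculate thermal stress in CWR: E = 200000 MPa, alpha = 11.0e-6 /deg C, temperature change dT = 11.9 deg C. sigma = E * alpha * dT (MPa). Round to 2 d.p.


sigma = E * alpha * dT
sigma = 200000 * 11.0e-6 * 11.9
sigma = 2.2 * 11.9
sigma = 26.18 MPa

26.18


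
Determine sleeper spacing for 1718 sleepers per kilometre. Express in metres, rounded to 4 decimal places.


Spacing = 1000 m / number of sleepers
Spacing = 1000 / 1718
Spacing = 0.5821 m

0.5821


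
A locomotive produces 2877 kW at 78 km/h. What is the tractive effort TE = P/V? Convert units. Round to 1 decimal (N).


Convert: P = 2877 kW = 2877000 W
V = 78 / 3.6 = 21.6667 m/s
TE = 2877000 / 21.6667
TE = 132784.6 N

132784.6


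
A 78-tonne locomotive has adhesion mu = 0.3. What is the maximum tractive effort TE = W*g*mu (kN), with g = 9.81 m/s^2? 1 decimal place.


TE_max = W * g * mu
TE_max = 78 * 9.81 * 0.3
TE_max = 765.18 * 0.3
TE_max = 229.6 kN

229.6


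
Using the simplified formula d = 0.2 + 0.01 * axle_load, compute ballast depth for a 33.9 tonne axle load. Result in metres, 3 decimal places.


d = 0.2 + 0.01 * 33.9
d = 0.2 + 0.339
d = 0.539 m

0.539


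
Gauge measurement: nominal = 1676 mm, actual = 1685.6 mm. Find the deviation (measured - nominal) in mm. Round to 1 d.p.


Deviation = measured - nominal
Deviation = 1685.6 - 1676
Deviation = 9.6 mm

9.6


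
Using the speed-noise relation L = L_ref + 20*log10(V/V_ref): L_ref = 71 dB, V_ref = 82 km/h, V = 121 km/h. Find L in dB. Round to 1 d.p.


V/V_ref = 121 / 82 = 1.47561
log10(1.47561) = 0.168972
20 * 0.168972 = 3.3794
L = 71 + 3.3794 = 74.4 dB

74.4


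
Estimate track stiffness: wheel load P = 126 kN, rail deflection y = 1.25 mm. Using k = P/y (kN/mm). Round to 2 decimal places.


Track stiffness k = P / y
k = 126 / 1.25
k = 100.80 kN/mm

100.80


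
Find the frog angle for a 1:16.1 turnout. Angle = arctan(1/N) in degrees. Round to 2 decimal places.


1/N = 1/16.1 = 0.062112
angle = arctan(0.062112) = 0.062032 rad
angle = 0.062032 * 180/pi = 3.55 degrees

3.55


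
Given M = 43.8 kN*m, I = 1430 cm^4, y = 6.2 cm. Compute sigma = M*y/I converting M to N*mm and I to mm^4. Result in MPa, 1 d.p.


Convert units:
M = 43.8 kN*m = 43800000 N*mm
y = 6.2 cm = 62 mm
I = 1430 cm^4 = 14300000 mm^4
sigma = 43800000 * 62 / 14300000
sigma = 189.9 MPa

189.9


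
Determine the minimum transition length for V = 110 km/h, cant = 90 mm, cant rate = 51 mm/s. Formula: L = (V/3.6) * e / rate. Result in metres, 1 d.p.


Convert speed: V = 110 / 3.6 = 30.5556 m/s
L = 30.5556 * 90 / 51
L = 2750.0 / 51
L = 53.9 m

53.9


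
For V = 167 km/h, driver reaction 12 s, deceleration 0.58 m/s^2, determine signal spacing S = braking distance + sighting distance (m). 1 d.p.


V = 167 / 3.6 = 46.3889 m/s
Braking distance = 46.3889^2 / (2*0.58) = 1855.1112 m
Sighting distance = 46.3889 * 12 = 556.6667 m
S = 1855.1112 + 556.6667 = 2411.8 m

2411.8


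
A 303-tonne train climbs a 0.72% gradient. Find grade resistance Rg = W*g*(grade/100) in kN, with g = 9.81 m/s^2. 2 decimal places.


Rg = W * 9.81 * grade / 100
Rg = 303 * 9.81 * 0.72 / 100
Rg = 2972.43 * 0.0072
Rg = 21.40 kN

21.40


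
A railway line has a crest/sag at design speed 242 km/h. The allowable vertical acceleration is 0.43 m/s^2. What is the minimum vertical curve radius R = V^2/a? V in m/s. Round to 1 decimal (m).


Convert speed: V = 242 / 3.6 = 67.2222 m/s
V^2 = 4518.8272 m^2/s^2
R_v = 4518.8272 / 0.43
R_v = 10508.9 m

10508.9


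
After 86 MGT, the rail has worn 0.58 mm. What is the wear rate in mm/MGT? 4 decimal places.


Wear rate = total wear / cumulative tonnage
Rate = 0.58 / 86
Rate = 0.0067 mm/MGT

0.0067


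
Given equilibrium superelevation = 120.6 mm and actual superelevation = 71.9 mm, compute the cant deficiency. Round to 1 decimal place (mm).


Cant deficiency = equilibrium cant - actual cant
CD = 120.6 - 71.9
CD = 48.7 mm

48.7


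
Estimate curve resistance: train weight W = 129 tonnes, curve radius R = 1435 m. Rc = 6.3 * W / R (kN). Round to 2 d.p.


Rc = 6.3 * W / R
Rc = 6.3 * 129 / 1435
Rc = 812.7 / 1435
Rc = 0.57 kN

0.57


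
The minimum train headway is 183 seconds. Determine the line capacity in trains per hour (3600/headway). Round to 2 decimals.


Capacity = 3600 / headway
Capacity = 3600 / 183
Capacity = 19.67 trains/hour

19.67


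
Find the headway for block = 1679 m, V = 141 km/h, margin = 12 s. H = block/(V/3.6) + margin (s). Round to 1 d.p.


V = 141 / 3.6 = 39.1667 m/s
Block traversal time = 1679 / 39.1667 = 42.8681 s
Headway = 42.8681 + 12
Headway = 54.9 s

54.9


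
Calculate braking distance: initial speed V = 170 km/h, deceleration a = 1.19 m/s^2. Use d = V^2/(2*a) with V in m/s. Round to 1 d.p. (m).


Convert speed: V = 170 / 3.6 = 47.2222 m/s
V^2 = 2229.9383
d = 2229.9383 / (2 * 1.19)
d = 2229.9383 / 2.38
d = 936.9 m

936.9


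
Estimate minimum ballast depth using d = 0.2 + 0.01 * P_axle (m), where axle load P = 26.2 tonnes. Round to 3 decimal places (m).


d = 0.2 + 0.01 * 26.2
d = 0.2 + 0.262
d = 0.462 m

0.462


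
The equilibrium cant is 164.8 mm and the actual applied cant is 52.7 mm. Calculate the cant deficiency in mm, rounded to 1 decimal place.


Cant deficiency = equilibrium cant - actual cant
CD = 164.8 - 52.7
CD = 112.1 mm

112.1


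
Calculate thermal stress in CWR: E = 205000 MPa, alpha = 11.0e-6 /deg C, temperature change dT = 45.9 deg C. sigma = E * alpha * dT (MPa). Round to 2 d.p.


sigma = E * alpha * dT
sigma = 205000 * 11.0e-6 * 45.9
sigma = 2.255 * 45.9
sigma = 103.50 MPa

103.50


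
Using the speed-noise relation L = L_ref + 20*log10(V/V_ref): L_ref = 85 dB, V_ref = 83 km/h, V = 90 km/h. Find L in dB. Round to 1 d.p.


V/V_ref = 90 / 83 = 1.084337
log10(1.084337) = 0.035164
20 * 0.035164 = 0.7033
L = 85 + 0.7033 = 85.7 dB

85.7


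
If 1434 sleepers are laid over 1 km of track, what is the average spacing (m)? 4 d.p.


Spacing = 1000 m / number of sleepers
Spacing = 1000 / 1434
Spacing = 0.6974 m

0.6974


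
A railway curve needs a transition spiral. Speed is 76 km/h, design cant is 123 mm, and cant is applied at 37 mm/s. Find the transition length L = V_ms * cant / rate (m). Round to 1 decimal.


Convert speed: V = 76 / 3.6 = 21.1111 m/s
L = 21.1111 * 123 / 37
L = 2596.6667 / 37
L = 70.2 m

70.2


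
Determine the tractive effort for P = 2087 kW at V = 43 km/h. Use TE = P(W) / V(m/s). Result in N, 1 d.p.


Convert: P = 2087 kW = 2087000 W
V = 43 / 3.6 = 11.9444 m/s
TE = 2087000 / 11.9444
TE = 174725.6 N

174725.6


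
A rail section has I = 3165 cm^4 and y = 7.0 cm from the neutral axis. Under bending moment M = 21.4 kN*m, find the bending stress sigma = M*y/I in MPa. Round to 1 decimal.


Convert units:
M = 21.4 kN*m = 21400000 N*mm
y = 7.0 cm = 70 mm
I = 3165 cm^4 = 31650000 mm^4
sigma = 21400000 * 70 / 31650000
sigma = 47.3 MPa

47.3


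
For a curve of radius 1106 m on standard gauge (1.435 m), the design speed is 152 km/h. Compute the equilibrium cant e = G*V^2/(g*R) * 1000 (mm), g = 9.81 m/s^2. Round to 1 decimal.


Convert speed: V = 152 / 3.6 = 42.2222 m/s
Apply formula: e = 1.435 * 42.2222^2 / (9.81 * 1106)
e = 1.435 * 1782.716 / 10849.86
e = 0.235782 m = 235.8 mm

235.8


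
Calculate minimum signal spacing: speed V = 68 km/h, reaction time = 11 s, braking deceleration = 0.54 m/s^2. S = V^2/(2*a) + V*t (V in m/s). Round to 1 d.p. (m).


V = 68 / 3.6 = 18.8889 m/s
Braking distance = 18.8889^2 / (2*0.54) = 330.3612 m
Sighting distance = 18.8889 * 11 = 207.7778 m
S = 330.3612 + 207.7778 = 538.1 m

538.1


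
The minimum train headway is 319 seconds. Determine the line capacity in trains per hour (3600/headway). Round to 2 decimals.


Capacity = 3600 / headway
Capacity = 3600 / 319
Capacity = 11.29 trains/hour

11.29


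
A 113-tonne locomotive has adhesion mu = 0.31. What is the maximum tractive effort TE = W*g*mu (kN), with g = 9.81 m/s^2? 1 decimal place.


TE_max = W * g * mu
TE_max = 113 * 9.81 * 0.31
TE_max = 1108.53 * 0.31
TE_max = 343.6 kN

343.6


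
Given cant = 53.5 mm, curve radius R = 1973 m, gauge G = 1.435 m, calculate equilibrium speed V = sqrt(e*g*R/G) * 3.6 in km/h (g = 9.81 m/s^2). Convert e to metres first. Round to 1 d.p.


Convert cant: e = 53.5 mm = 0.0535 m
V_ms = sqrt(0.0535 * 9.81 * 1973 / 1.435)
V_ms = sqrt(721.602408) = 26.8627 m/s
V = 26.8627 * 3.6 = 96.7 km/h

96.7


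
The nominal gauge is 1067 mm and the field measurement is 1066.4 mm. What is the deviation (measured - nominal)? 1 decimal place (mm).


Deviation = measured - nominal
Deviation = 1066.4 - 1067
Deviation = -0.6 mm

-0.6


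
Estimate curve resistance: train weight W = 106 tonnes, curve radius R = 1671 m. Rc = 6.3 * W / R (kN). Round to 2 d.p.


Rc = 6.3 * W / R
Rc = 6.3 * 106 / 1671
Rc = 667.8 / 1671
Rc = 0.40 kN

0.40


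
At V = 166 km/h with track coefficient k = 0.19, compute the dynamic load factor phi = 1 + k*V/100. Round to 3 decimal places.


phi = 1 + k * V / 100
phi = 1 + 0.19 * 166 / 100
phi = 1 + 0.3154
phi = 1.315

1.315


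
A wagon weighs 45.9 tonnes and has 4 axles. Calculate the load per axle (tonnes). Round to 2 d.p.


Load per axle = total weight / number of axles
Load = 45.9 / 4
Load = 11.48 tonnes

11.48


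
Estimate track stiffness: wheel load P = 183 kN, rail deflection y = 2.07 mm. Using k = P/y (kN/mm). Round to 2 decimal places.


Track stiffness k = P / y
k = 183 / 2.07
k = 88.41 kN/mm

88.41


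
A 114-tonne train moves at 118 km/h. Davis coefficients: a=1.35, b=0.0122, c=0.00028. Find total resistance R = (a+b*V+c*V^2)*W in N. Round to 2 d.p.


b*V = 0.0122 * 118 = 1.4396
c*V^2 = 0.00028 * 13924 = 3.89872
R_per_t = 1.35 + 1.4396 + 3.89872 = 6.68832 N/t
R_total = 6.68832 * 114 = 762.47 N

762.47


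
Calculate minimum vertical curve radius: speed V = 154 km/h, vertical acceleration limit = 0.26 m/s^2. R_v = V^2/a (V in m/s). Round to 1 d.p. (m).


Convert speed: V = 154 / 3.6 = 42.7778 m/s
V^2 = 1829.9383 m^2/s^2
R_v = 1829.9383 / 0.26
R_v = 7038.2 m

7038.2


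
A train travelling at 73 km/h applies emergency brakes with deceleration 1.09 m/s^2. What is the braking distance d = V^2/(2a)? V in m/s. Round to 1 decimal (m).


Convert speed: V = 73 / 3.6 = 20.2778 m/s
V^2 = 411.1883
d = 411.1883 / (2 * 1.09)
d = 411.1883 / 2.18
d = 188.6 m

188.6


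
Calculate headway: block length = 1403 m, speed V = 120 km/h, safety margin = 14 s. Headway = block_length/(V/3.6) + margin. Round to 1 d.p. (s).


V = 120 / 3.6 = 33.3333 m/s
Block traversal time = 1403 / 33.3333 = 42.09 s
Headway = 42.09 + 14
Headway = 56.1 s

56.1


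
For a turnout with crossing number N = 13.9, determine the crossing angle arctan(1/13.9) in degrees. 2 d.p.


1/N = 1/13.9 = 0.071942
angle = arctan(0.071942) = 0.071819 rad
angle = 0.071819 * 180/pi = 4.11 degrees

4.11


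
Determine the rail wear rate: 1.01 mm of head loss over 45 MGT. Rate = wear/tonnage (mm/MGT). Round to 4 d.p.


Wear rate = total wear / cumulative tonnage
Rate = 1.01 / 45
Rate = 0.0224 mm/MGT

0.0224


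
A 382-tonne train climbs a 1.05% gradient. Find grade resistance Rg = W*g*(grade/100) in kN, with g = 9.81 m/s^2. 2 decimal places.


Rg = W * 9.81 * grade / 100
Rg = 382 * 9.81 * 1.05 / 100
Rg = 3747.42 * 0.0105
Rg = 39.35 kN

39.35


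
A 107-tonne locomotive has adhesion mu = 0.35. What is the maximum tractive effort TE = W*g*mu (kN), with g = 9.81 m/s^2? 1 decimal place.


TE_max = W * g * mu
TE_max = 107 * 9.81 * 0.35
TE_max = 1049.67 * 0.35
TE_max = 367.4 kN

367.4


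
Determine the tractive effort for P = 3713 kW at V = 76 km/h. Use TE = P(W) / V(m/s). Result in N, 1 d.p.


Convert: P = 3713 kW = 3713000 W
V = 76 / 3.6 = 21.1111 m/s
TE = 3713000 / 21.1111
TE = 175878.9 N

175878.9


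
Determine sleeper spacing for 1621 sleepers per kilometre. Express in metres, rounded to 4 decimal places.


Spacing = 1000 m / number of sleepers
Spacing = 1000 / 1621
Spacing = 0.6169 m

0.6169


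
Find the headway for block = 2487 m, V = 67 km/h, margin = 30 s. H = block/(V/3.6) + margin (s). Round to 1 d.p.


V = 67 / 3.6 = 18.6111 m/s
Block traversal time = 2487 / 18.6111 = 133.6299 s
Headway = 133.6299 + 30
Headway = 163.6 s

163.6


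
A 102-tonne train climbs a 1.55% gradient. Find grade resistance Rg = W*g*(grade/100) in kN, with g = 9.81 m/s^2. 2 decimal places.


Rg = W * 9.81 * grade / 100
Rg = 102 * 9.81 * 1.55 / 100
Rg = 1000.62 * 0.0155
Rg = 15.51 kN

15.51


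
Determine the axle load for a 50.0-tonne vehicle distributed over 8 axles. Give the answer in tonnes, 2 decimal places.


Load per axle = total weight / number of axles
Load = 50.0 / 8
Load = 6.25 tonnes

6.25


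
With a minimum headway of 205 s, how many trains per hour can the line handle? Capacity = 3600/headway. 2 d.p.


Capacity = 3600 / headway
Capacity = 3600 / 205
Capacity = 17.56 trains/hour

17.56


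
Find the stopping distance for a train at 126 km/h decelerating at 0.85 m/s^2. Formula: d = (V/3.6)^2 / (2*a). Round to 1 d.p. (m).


Convert speed: V = 126 / 3.6 = 35.0 m/s
V^2 = 1225.0
d = 1225.0 / (2 * 0.85)
d = 1225.0 / 1.7
d = 720.6 m

720.6


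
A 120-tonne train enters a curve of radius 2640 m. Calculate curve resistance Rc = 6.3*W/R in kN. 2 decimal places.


Rc = 6.3 * W / R
Rc = 6.3 * 120 / 2640
Rc = 756.0 / 2640
Rc = 0.29 kN

0.29


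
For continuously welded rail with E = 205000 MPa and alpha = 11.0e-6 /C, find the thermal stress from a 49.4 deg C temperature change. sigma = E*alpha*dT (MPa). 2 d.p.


sigma = E * alpha * dT
sigma = 205000 * 11.0e-6 * 49.4
sigma = 2.255 * 49.4
sigma = 111.40 MPa

111.40


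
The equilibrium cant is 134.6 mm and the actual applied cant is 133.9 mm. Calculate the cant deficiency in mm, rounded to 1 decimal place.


Cant deficiency = equilibrium cant - actual cant
CD = 134.6 - 133.9
CD = 0.7 mm

0.7


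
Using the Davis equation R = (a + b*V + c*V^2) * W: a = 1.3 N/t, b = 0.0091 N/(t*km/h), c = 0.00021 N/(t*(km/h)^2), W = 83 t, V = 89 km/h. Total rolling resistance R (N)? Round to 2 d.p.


b*V = 0.0091 * 89 = 0.8099
c*V^2 = 0.00021 * 7921 = 1.66341
R_per_t = 1.3 + 0.8099 + 1.66341 = 3.77331 N/t
R_total = 3.77331 * 83 = 313.18 N

313.18


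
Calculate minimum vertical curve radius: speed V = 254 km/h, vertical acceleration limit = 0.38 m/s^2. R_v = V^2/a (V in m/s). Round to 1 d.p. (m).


Convert speed: V = 254 / 3.6 = 70.5556 m/s
V^2 = 4978.0864 m^2/s^2
R_v = 4978.0864 / 0.38
R_v = 13100.2 m

13100.2


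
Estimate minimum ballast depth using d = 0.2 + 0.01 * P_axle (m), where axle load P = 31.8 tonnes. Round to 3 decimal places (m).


d = 0.2 + 0.01 * 31.8
d = 0.2 + 0.318
d = 0.518 m

0.518


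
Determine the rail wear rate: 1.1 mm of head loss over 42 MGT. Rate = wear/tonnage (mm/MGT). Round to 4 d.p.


Wear rate = total wear / cumulative tonnage
Rate = 1.1 / 42
Rate = 0.0262 mm/MGT

0.0262


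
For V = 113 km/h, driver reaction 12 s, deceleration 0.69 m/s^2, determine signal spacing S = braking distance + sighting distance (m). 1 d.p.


V = 113 / 3.6 = 31.3889 m/s
Braking distance = 31.3889^2 / (2*0.69) = 713.9582 m
Sighting distance = 31.3889 * 12 = 376.6667 m
S = 713.9582 + 376.6667 = 1090.6 m

1090.6


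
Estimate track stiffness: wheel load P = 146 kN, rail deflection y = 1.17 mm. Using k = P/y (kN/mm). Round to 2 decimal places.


Track stiffness k = P / y
k = 146 / 1.17
k = 124.79 kN/mm

124.79


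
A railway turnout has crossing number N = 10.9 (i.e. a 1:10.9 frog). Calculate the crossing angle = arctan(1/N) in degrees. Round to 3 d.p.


1/N = 1/10.9 = 0.091743
angle = arctan(0.091743) = 0.091487 rad
angle = 0.091487 * 180/pi = 5.242 degrees

5.242


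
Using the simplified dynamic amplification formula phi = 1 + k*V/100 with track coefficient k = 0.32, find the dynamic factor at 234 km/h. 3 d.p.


phi = 1 + k * V / 100
phi = 1 + 0.32 * 234 / 100
phi = 1 + 0.7488
phi = 1.749

1.749


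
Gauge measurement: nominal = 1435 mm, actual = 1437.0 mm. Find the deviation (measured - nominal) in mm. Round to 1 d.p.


Deviation = measured - nominal
Deviation = 1437.0 - 1435
Deviation = 2.0 mm

2.0


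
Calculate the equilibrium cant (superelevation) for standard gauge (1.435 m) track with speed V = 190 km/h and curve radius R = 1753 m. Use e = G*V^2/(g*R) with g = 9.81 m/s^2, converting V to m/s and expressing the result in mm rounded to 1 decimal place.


Convert speed: V = 190 / 3.6 = 52.7778 m/s
Apply formula: e = 1.435 * 52.7778^2 / (9.81 * 1753)
e = 1.435 * 2785.4938 / 17196.93
e = 0.232436 m = 232.4 mm

232.4


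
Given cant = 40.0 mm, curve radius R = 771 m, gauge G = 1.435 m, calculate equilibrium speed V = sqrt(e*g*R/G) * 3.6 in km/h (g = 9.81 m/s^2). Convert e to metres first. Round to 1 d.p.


Convert cant: e = 40.0 mm = 0.0400 m
V_ms = sqrt(0.0400 * 9.81 * 771 / 1.435)
V_ms = sqrt(210.829547) = 14.52 m/s
V = 14.52 * 3.6 = 52.3 km/h

52.3


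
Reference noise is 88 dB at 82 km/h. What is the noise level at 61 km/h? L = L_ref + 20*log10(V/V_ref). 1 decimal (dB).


V/V_ref = 61 / 82 = 0.743902
log10(0.743902) = -0.128484
20 * -0.128484 = -2.5697
L = 88 + -2.5697 = 85.4 dB

85.4


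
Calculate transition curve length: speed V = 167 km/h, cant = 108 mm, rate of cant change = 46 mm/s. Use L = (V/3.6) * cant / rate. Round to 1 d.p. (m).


Convert speed: V = 167 / 3.6 = 46.3889 m/s
L = 46.3889 * 108 / 46
L = 5010.0 / 46
L = 108.9 m

108.9


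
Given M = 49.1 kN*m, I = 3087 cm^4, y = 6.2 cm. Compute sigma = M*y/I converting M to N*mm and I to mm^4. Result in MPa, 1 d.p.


Convert units:
M = 49.1 kN*m = 49100000 N*mm
y = 6.2 cm = 62 mm
I = 3087 cm^4 = 30870000 mm^4
sigma = 49100000 * 62 / 30870000
sigma = 98.6 MPa

98.6


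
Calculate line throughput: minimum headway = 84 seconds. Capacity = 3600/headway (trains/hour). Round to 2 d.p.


Capacity = 3600 / headway
Capacity = 3600 / 84
Capacity = 42.86 trains/hour

42.86


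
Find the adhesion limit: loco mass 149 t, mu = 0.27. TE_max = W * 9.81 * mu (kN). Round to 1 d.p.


TE_max = W * g * mu
TE_max = 149 * 9.81 * 0.27
TE_max = 1461.69 * 0.27
TE_max = 394.7 kN

394.7


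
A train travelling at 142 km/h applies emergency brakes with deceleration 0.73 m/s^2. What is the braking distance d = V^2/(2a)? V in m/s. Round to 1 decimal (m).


Convert speed: V = 142 / 3.6 = 39.4444 m/s
V^2 = 1555.8642
d = 1555.8642 / (2 * 0.73)
d = 1555.8642 / 1.46
d = 1065.7 m

1065.7


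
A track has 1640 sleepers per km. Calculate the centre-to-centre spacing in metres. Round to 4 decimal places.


Spacing = 1000 m / number of sleepers
Spacing = 1000 / 1640
Spacing = 0.6098 m

0.6098
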